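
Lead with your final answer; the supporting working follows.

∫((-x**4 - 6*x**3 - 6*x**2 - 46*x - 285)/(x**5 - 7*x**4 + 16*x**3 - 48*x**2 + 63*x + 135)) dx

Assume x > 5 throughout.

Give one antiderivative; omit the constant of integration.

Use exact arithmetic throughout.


The answer is -5*log(x - 5) + 5*log(x - 3) - log(x + 1) - 4*atan(x/3)/3.
Step 1. Decompose ∫((-x**4 - 6*x**3 - 6*x**2 - 46*x - 285)/(x**5 - 7*x**4 + 16*x**3 - 48*x**2 + 63*x + 135)) dx by partial fractions, (-x**4 - 6*x**3 - 6*x**2 - 46*x - 285)/(x**5 - 7*x**4 + 16*x**3 - 48*x**2 + 63*x + 135) = -4/(x**2 + 9) - 1/(x + 1) + 5/(x - 3) - 5/(x - 5): now ∫(-5/(x - 5)) dx + ∫(5/(x - 3)) dx + ∫(-1/(x + 1)) dx + ∫(-4/(x**2 + 9)) dx.
Step 2. Evaluate the standard form [assuming x > 3]: now 5*log(x - 3) + ∫(-5/(x - 5)) dx + ∫(-1/(x + 1)) dx + ∫(-4/(x**2 + 9)) dx.
Step 3. Evaluate the standard form [assuming x > 5]: now -5*log(x - 5) + 5*log(x - 3) + ∫(-1/(x + 1)) dx + ∫(-4/(x**2 + 9)) dx.
Step 4. Evaluate the standard form [assuming x > -1]: now -5*log(x - 5) + 5*log(x - 3) - log(x + 1) + ∫(-4/(x**2 + 9)) dx.
Step 5. Evaluate the standard form: now -5*log(x - 5) + 5*log(x - 3) - log(x + 1) - 4*atan(x/3)/3.
Answer: -5*log(x - 5) + 5*log(x - 3) - log(x + 1) - 4*atan(x/3)/3.


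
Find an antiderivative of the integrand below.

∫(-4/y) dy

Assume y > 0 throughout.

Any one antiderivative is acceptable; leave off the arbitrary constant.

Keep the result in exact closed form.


Answer: -4*log(y).


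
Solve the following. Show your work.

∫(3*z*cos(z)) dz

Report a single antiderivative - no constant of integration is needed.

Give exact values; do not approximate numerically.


Step 1. Integrate ∫(3*z*cos(z)) dz by parts with u = z, dv = (3*cos(z)) dz, so v = 3*sin(z): now 3*z*sin(z) + ∫(-3*sin(z)) dz.
Step 2. Evaluate the standard form: now 3*z*sin(z) + 3*cos(z).
Answer: 3*z*sin(z) + 3*cos(z).


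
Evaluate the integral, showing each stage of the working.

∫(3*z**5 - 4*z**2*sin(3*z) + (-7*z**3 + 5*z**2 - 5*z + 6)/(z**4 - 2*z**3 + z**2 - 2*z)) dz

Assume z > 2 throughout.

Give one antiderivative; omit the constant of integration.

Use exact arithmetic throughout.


Step 1. Rewrite: now ∫(3*z**5) dz + ∫(-4*z**2*sin(3*z)) dz + ∫((-7*z**3 + 5*z**2 - 5*z + 6)/(z**4 - 2*z**3 + z**2 - 2*z)) dz.
Step 2. Decompose ∫((-7*z**3 + 5*z**2 - 5*z + 6)/(z**4 - 2*z**3 + z**2 - 2*z)) dz by partial fractions, (-7*z**3 + 5*z**2 - 5*z + 6)/(z**4 - 2*z**3 + z**2 - 2*z) = -1/(z**2 + 1) - 4/(z - 2) - 3/z: now ∫(-3/z) dz + ∫(3*z**5) dz + ∫(-4*z**2*sin(3*z)) dz + ∫(-4/(z - 2)) dz + ∫(-1/(z**2 + 1)) dz.
Step 3. Evaluate the standard form [assuming z > 2]: now -4*log(z - 2) + ∫(-3/z) dz + ∫(3*z**5) dz + ∫(-4*z**2*sin(3*z)) dz + ∫(-1/(z**2 + 1)) dz.
Step 4. Evaluate the standard form [assuming z > 0]: now -3*log(z) - 4*log(z - 2) + ∫(3*z**5) dz + ∫(-4*z**2*sin(3*z)) dz + ∫(-1/(z**2 + 1)) dz.
Step 5. Evaluate the standard form: now -3*log(z) - 4*log(z - 2) - atan(z) + ∫(3*z**5) dz + ∫(-4*z**2*sin(3*z)) dz.
Step 6. Evaluate the standard form: now z**6/2 - 3*log(z) - 4*log(z - 2) - atan(z) + ∫(-4*z**2*sin(3*z)) dz.
Step 7. Integrate ∫(-4*z**2*sin(3*z)) dz by parts with u = z**2, dv = (-4*sin(3*z)) dz, so v = 4*cos(3*z)/3: now z**6/2 + 4*z**2*cos(3*z)/3 - 3*log(z) - 4*log(z - 2) - atan(z) + ∫(-8*z*cos(3*z)/3) dz.
Step 8. Integrate ∫(-8*z*cos(3*z)/3) dz by parts with u = z, dv = (-8*cos(3*z)/3) dz, so v = -8*sin(3*z)/9: now z**6/2 + 4*z**2*cos(3*z)/3 - 8*z*sin(3*z)/9 - 3*log(z) - 4*log(z - 2) - atan(z) + ∫(8*sin(3*z)/9) dz.
Step 9. Evaluate the standard form: now z**6/2 + 4*z**2*cos(3*z)/3 - 8*z*sin(3*z)/9 - 3*log(z) - 4*log(z - 2) - 8*cos(3*z)/27 - atan(z).
Answer: z**6/2 + 4*z**2*cos(3*z)/3 - 8*z*sin(3*z)/9 - 3*log(z) - 4*log(z - 2) - 8*cos(3*z)/27 - atan(z).


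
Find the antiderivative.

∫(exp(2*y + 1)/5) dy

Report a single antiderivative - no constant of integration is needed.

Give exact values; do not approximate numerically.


Answer: exp(2*y + 1)/10.


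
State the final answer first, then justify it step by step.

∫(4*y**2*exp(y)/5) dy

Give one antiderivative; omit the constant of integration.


The answer is 4*y**2*exp(y)/5 - 8*y*exp(y)/5 + 8*exp(y)/5.
Step 1. Integrate ∫(4*y**2*exp(y)/5) dy by parts with u = y**2, dv = (4*exp(y)/5) dy, so v = 4*exp(y)/5: now 4*y**2*exp(y)/5 + ∫(-8*y*exp(y)/5) dy.
Step 2. Integrate ∫(-8*y*exp(y)/5) dy by parts with u = y, dv = (-8*exp(y)/5) dy, so v = -8*exp(y)/5: now 4*y**2*exp(y)/5 - 8*y*exp(y)/5 + ∫(8*exp(y)/5) dy.
Step 3. Evaluate the standard form: now 4*y**2*exp(y)/5 - 8*y*exp(y)/5 + 8*exp(y)/5.
Answer: 4*y**2*exp(y)/5 - 8*y*exp(y)/5 + 8*exp(y)/5.


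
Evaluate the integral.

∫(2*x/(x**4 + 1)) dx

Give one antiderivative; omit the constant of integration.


Answer: atan(x**2).


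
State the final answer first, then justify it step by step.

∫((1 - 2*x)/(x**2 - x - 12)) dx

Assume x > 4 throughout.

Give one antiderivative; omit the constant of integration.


The answer is -log(x - 4) - log(x + 3).
Step 1. Decompose ∫((1 - 2*x)/(x**2 - x - 12)) dx by partial fractions, (1 - 2*x)/(x**2 - x - 12) = -1/(x + 3) - 1/(x - 4): now ∫(-1/(x - 4)) dx + ∫(-1/(x + 3)) dx.
Step 2. Evaluate the standard form [assuming x > 4]: now -log(x - 4) + ∫(-1/(x + 3)) dx.
Step 3. Evaluate the standard form [assuming x > -3]: now -log(x - 4) - log(x + 3).
Answer: -log(x - 4) - log(x + 3).


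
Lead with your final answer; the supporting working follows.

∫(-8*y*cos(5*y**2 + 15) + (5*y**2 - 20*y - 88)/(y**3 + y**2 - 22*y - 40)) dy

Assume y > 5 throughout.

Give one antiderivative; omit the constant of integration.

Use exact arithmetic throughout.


The answer is -log(y - 5) + 2*log(y + 2) + 4*log(y + 4) - 4*sin(5*y**2 + 15)/5.
Step 1. Rewrite: now ∫(-8*y*cos(5*y**2 + 15)) dy + ∫((5*y**2 - 20*y - 88)/(y**3 + y**2 - 22*y - 40)) dy.
Step 2. Substitute u = y**2 + 3, turning ∫(-8*y*cos(5*y**2 + 15)) dy into ∫(-4*cos(5*u)) du: now ∫((5*y**2 - 20*y - 88)/(y**3 + y**2 - 22*y - 40)) dy + ∫(-4*cos(5*u)) du.
Step 3. Evaluate the standard form: now -4*sin(5*u)/5 + ∫((5*y**2 - 20*y - 88)/(y**3 + y**2 - 22*y - 40)) dy.
Step 4. Substitute back u = y**2 + 3: now -4*sin(5*y**2 + 15)/5 + ∫((5*y**2 - 20*y - 88)/(y**3 + y**2 - 22*y - 40)) dy.
Step 5. Decompose ∫((5*y**2 - 20*y - 88)/(y**3 + y**2 - 22*y - 40)) dy by partial fractions, (5*y**2 - 20*y - 88)/(y**3 + y**2 - 22*y - 40) = 4/(y + 4) + 2/(y + 2) - 1/(y - 5): now -4*sin(5*y**2 + 15)/5 + ∫(-1/(y - 5)) dy + ∫(2/(y + 2)) dy + ∫(4/(y + 4)) dy.
Step 6. Evaluate the standard form [assuming y > -2]: now 2*log(y + 2) - 4*sin(5*y**2 + 15)/5 + ∫(-1/(y - 5)) dy + ∫(4/(y + 4)) dy.
Step 7. Evaluate the standard form [assuming y > -4]: now 2*log(y + 2) + 4*log(y + 4) - 4*sin(5*y**2 + 15)/5 + ∫(-1/(y - 5)) dy.
Step 8. Evaluate the standard form [assuming y > 5]: now -log(y - 5) + 2*log(y + 2) + 4*log(y + 4) - 4*sin(5*y**2 + 15)/5.
Answer: -log(y - 5) + 2*log(y + 2) + 4*log(y + 4) - 4*sin(5*y**2 + 15)/5.


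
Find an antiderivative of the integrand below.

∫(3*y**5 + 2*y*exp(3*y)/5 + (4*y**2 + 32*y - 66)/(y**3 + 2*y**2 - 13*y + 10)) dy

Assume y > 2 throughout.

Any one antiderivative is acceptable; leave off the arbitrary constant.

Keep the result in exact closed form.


Answer: y**6/2 + 2*y*exp(3*y)/15 - 2*exp(3*y)/45 + 2*log(y - 2) + 5*log(y - 1) - 3*log(y + 5).


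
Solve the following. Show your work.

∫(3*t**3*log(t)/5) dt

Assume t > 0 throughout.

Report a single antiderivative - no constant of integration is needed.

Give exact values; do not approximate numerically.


Step 1. Integrate ∫(3*t**3*log(t)/5) dt by parts with u = log(t), dv = (3*t**3/5) dt, so v = 3*t**4/20 [assuming t > 0]: now 3*t**4*log(t)/20 + ∫(-3*t**3/20) dt.
Step 2. Evaluate the standard form: now 3*t**4*log(t)/20 - 3*t**4/80.
Answer: 3*t**4*log(t)/20 - 3*t**4/80.


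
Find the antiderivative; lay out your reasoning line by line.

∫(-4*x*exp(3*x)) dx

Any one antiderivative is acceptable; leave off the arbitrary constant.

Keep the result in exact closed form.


Step 1. Integrate ∫(-4*x*exp(3*x)) dx by parts with u = x, dv = (-4*exp(3*x)) dx, so v = -4*exp(3*x)/3: now -4*x*exp(3*x)/3 + ∫(4*exp(3*x)/3) dx.
Step 2. Evaluate the standard form: now -4*x*exp(3*x)/3 + 4*exp(3*x)/9.
Answer: -4*x*exp(3*x)/3 + 4*exp(3*x)/9.


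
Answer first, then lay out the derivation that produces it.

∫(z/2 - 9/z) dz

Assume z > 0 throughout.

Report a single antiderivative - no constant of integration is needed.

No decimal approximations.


The answer is z**2/4 - 9*log(z).
Step 1. Rewrite: now ∫(-9/z) dz + ∫(z/2) dz.
Step 2. Evaluate the standard form: now z**2/4 + ∫(-9/z) dz.
Step 3. Evaluate the standard form [assuming z > 0]: now z**2/4 - 9*log(z).
Answer: z**2/4 - 9*log(z).


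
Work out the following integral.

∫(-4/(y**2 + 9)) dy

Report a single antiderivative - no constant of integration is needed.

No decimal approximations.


Answer: -4*atan(y/3)/3.


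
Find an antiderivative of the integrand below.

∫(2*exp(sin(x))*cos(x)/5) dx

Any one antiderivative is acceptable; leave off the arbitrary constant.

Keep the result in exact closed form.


Answer: 2*exp(sin(x))/5.


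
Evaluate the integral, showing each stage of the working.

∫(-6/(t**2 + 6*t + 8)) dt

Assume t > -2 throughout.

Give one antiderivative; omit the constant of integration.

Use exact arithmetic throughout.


Step 1. Decompose ∫(-6/(t**2 + 6*t + 8)) dt by partial fractions, -6/(t**2 + 6*t + 8) = 3/(t + 4) - 3/(t + 2): now ∫(-3/(t + 2)) dt + ∫(3/(t + 4)) dt.
Step 2. Evaluate the standard form [assuming t > -4]: now 3*log(t + 4) + ∫(-3/(t + 2)) dt.
Step 3. Evaluate the standard form [assuming t > -2]: now -3*log(t + 2) + 3*log(t + 4).
Answer: -3*log(t + 2) + 3*log(t + 4).


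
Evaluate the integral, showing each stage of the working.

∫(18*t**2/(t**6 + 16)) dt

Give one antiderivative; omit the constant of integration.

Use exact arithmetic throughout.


Step 1. Substitute u = t**3, turning ∫(18*t**2/(t**6 + 16)) dt into ∫(6/(u**2 + 16)) du: now ∫(6/(u**2 + 16)) du.
Step 2. Evaluate the standard form: now 3*atan(u/4)/2.
Step 3. Substitute back u = t**3: now 3*atan(t**3/4)/2.
Answer: 3*atan(t**3/4)/2.


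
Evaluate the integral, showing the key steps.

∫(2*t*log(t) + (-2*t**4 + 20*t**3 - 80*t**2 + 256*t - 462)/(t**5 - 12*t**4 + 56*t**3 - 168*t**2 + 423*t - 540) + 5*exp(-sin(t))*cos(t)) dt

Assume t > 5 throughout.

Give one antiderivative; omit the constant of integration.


Step 1. Rewrite: now ∫(2*t*log(t)) dt + ∫((-2*t**4 + 20*t**3 - 80*t**2 + 256*t - 462)/(t**5 - 12*t**4 + 56*t**3 - 168*t**2 + 423*t - 540)) dt + ∫(5*exp(-sin(t))*cos(t)) dt.
Step 2. Substitute u = sin(t), turning ∫(5*exp(-sin(t))*cos(t)) dt into ∫(5*exp(-u)) du: now ∫(2*t*log(t)) dt + ∫((-2*t**4 + 20*t**3 - 80*t**2 + 256*t - 462)/(t**5 - 12*t**4 + 56*t**3 - 168*t**2 + 423*t - 540)) dt + ∫(5*exp(-u)) du.
Step 3. Evaluate the standard form: now ∫(2*t*log(t)) dt + ∫((-2*t**4 + 20*t**3 - 80*t**2 + 256*t - 462)/(t**5 - 12*t**4 + 56*t**3 - 168*t**2 + 423*t - 540)) dt - 5*exp(-u).
Step 4. Substitute back u = sin(t): now ∫(2*t*log(t)) dt + ∫((-2*t**4 + 20*t**3 - 80*t**2 + 256*t - 462)/(t**5 - 12*t**4 + 56*t**3 - 168*t**2 + 423*t - 540)) dt - 5*exp(-sin(t)).
Step 5. Decompose ∫((-2*t**4 + 20*t**3 - 80*t**2 + 256*t - 462)/(t**5 - 12*t**4 + 56*t**3 - 168*t**2 + 423*t - 540)) dt by partial fractions, (-2*t**4 + 20*t**3 - 80*t**2 + 256*t - 462)/(t**5 - 12*t**4 + 56*t**3 - 168*t**2 + 423*t - 540) = 2/(t**2 + 9) - 1/(t - 3) - 2/(t - 4) + 1/(t - 5): now ∫(2*t*log(t)) dt + ∫(1/(t - 5)) dt + ∫(-2/(t - 4)) dt + ∫(-1/(t - 3)) dt + ∫(2/(t**2 + 9)) dt - 5*exp(-sin(t)).
Step 6. Evaluate the standard form [assuming t > 4]: now -2*log(t - 4) + ∫(2*t*log(t)) dt + ∫(1/(t - 5)) dt + ∫(-1/(t - 3)) dt + ∫(2/(t**2 + 9)) dt - 5*exp(-sin(t)).
Step 7. Evaluate the standard form [assuming t > 3]: now -2*log(t - 4) - log(t - 3) + ∫(2*t*log(t)) dt + ∫(1/(t - 5)) dt + ∫(2/(t**2 + 9)) dt - 5*exp(-sin(t)).
Step 8. Evaluate the standard form [assuming t > 5]: now log(t - 5) - 2*log(t - 4) - log(t - 3) + ∫(2*t*log(t)) dt + ∫(2/(t**2 + 9)) dt - 5*exp(-sin(t)).
Step 9. Evaluate the standard form: now log(t - 5) - 2*log(t - 4) - log(t - 3) + 2*atan(t/3)/3 + ∫(2*t*log(t)) dt - 5*exp(-sin(t)).
Step 10. Integrate ∫(2*t*log(t)) dt by parts with u = log(t), dv = (2*t) dt, so v = t**2 [assuming t > 0]: now t**2*log(t) + log(t - 5) - 2*log(t - 4) - log(t - 3) + 2*atan(t/3)/3 + ∫(-t) dt - 5*exp(-sin(t)).
Step 11. Evaluate the standard form: now t**2*log(t) - t**2/2 + log(t - 5) - 2*log(t - 4) - log(t - 3) + 2*atan(t/3)/3 - 5*exp(-sin(t)).
Answer: t**2*log(t) - t**2/2 + log(t - 5) - 2*log(t - 4) - log(t - 3) + 2*atan(t/3)/3 - 5*exp(-sin(t)).


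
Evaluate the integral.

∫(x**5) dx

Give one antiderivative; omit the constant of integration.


Answer: x**6/6.


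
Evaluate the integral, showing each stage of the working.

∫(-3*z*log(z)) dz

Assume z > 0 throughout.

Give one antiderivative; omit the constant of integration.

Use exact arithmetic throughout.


Step 1. Integrate ∫(-3*z*log(z)) dz by parts with u = log(z), dv = (-3*z) dz, so v = -3*z**2/2 [assuming z > 0]: now -3*z**2*log(z)/2 + ∫(3*z/2) dz.
Step 2. Evaluate the standard form: now -3*z**2*log(z)/2 + 3*z**2/4.
Answer: -3*z**2*log(z)/2 + 3*z**2/4.


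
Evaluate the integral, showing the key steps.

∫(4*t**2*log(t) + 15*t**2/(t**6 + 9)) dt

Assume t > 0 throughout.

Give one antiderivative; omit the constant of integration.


Step 1. Rewrite: now ∫(15*t**2/(t**6 + 9)) dt + ∫(4*t**2*log(t)) dt.
Step 2. Substitute u = t**3, turning ∫(15*t**2/(t**6 + 9)) dt into ∫(5/(u**2 + 9)) du: now ∫(4*t**2*log(t)) dt + ∫(5/(u**2 + 9)) du.
Step 3. Evaluate the standard form: now 5*atan(u/3)/3 + ∫(4*t**2*log(t)) dt.
Step 4. Substitute back u = t**3: now 5*atan(t**3/3)/3 + ∫(4*t**2*log(t)) dt.
Step 5. Integrate ∫(4*t**2*log(t)) dt by parts with u = log(t), dv = (4*t**2) dt, so v = 4*t**3/3 [assuming t > 0]: now 4*t**3*log(t)/3 + 5*atan(t**3/3)/3 + ∫(-4*t**2/3) dt.
Step 6. Evaluate the standard form: now 4*t**3*log(t)/3 - 4*t**3/9 + 5*atan(t**3/3)/3.
Answer: 4*t**3*log(t)/3 - 4*t**3/9 + 5*atan(t**3/3)/3.


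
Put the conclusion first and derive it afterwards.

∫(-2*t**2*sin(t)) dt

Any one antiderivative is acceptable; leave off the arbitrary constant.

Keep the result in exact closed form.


The answer is 2*t**2*cos(t) - 4*t*sin(t) - 4*cos(t).
Step 1. Integrate ∫(-2*t**2*sin(t)) dt by parts with u = t**2, dv = (-2*sin(t)) dt, so v = 2*cos(t): now 2*t**2*cos(t) + ∫(-4*t*cos(t)) dt.
Step 2. Integrate ∫(-4*t*cos(t)) dt by parts with u = t, dv = (-4*cos(t)) dt, so v = -4*sin(t): now 2*t**2*cos(t) - 4*t*sin(t) + ∫(4*sin(t)) dt.
Step 3. Evaluate the standard form: now 2*t**2*cos(t) - 4*t*sin(t) - 4*cos(t).
Answer: 2*t**2*cos(t) - 4*t*sin(t) - 4*cos(t).


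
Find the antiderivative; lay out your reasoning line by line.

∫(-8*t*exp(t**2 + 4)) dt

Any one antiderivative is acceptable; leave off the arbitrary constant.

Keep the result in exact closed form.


Step 1. Substitute u = t**2 + 4, turning ∫(-8*t*exp(t**2 + 4)) dt into ∫(-4*exp(u)) du: now ∫(-4*exp(u)) du.
Step 2. Evaluate the standard form: now -4*exp(u).
Step 3. Substitute back u = t**2 + 4: now -4*exp(t**2 + 4).
Answer: -4*exp(t**2 + 4).


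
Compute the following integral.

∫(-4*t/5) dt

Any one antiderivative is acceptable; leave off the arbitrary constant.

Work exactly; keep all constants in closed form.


Answer: -2*t**2/5.


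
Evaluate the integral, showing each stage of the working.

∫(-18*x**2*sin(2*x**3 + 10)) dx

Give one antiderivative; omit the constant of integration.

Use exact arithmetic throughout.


Step 1. Substitute u = x**3 + 5, turning ∫(-18*x**2*sin(2*x**3 + 10)) dx into ∫(-6*sin(2*u)) du: now ∫(-6*sin(2*u)) du.
Step 2. Evaluate the standard form: now 3*cos(2*u).
Step 3. Substitute back u = x**3 + 5: now 3*cos(2*x**3 + 10).
Answer: 3*cos(2*x**3 + 10).


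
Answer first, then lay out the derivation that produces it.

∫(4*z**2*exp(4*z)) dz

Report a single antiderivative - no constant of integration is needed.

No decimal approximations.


The answer is z**2*exp(4*z) - z*exp(4*z)/2 + exp(4*z)/8.
Step 1. Integrate ∫(4*z**2*exp(4*z)) dz by parts with u = z**2, dv = (4*exp(4*z)) dz, so v = exp(4*z): now z**2*exp(4*z) + ∫(-2*z*exp(4*z)) dz.
Step 2. Integrate ∫(-2*z*exp(4*z)) dz by parts with u = z, dv = (-2*exp(4*z)) dz, so v = -exp(4*z)/2: now z**2*exp(4*z) - z*exp(4*z)/2 + ∫(exp(4*z)/2) dz.
Step 3. Evaluate the standard form: now z**2*exp(4*z) - z*exp(4*z)/2 + exp(4*z)/8.
Answer: z**2*exp(4*z) - z*exp(4*z)/2 + exp(4*z)/8.


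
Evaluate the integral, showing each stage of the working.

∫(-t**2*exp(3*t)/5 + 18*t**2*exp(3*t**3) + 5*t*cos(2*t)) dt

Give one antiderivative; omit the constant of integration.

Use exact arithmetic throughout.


Step 1. Rewrite: now ∫(5*t*cos(2*t)) dt + ∫(-t**2*exp(3*t)/5) dt + ∫(18*t**2*exp(3*t**3)) dt.
Step 2. Substitute u = t**3, turning ∫(18*t**2*exp(3*t**3)) dt into ∫(6*exp(3*u)) du: now ∫(5*t*cos(2*t)) dt + ∫(-t**2*exp(3*t)/5) dt + ∫(6*exp(3*u)) du.
Step 3. Evaluate the standard form: now 2*exp(3*u) + ∫(5*t*cos(2*t)) dt + ∫(-t**2*exp(3*t)/5) dt.
Step 4. Substitute back u = t**3: now 2*exp(3*t**3) + ∫(5*t*cos(2*t)) dt + ∫(-t**2*exp(3*t)/5) dt.
Step 5. Integrate ∫(-t**2*exp(3*t)/5) dt by parts with u = t**2, dv = (-exp(3*t)/5) dt, so v = -exp(3*t)/15: now -t**2*exp(3*t)/15 + 2*exp(3*t**3) + ∫(2*t*exp(3*t)/15) dt + ∫(5*t*cos(2*t)) dt.
Step 6. Integrate ∫(2*t*exp(3*t)/15) dt by parts with u = t, dv = (2*exp(3*t)/15) dt, so v = 2*exp(3*t)/45: now -t**2*exp(3*t)/15 + 2*t*exp(3*t)/45 + 2*exp(3*t**3) + ∫(5*t*cos(2*t)) dt + ∫(-2*exp(3*t)/45) dt.
Step 7. Evaluate the standard form: now -t**2*exp(3*t)/15 + 2*t*exp(3*t)/45 - 2*exp(3*t)/135 + 2*exp(3*t**3) + ∫(5*t*cos(2*t)) dt.
Step 8. Integrate ∫(5*t*cos(2*t)) dt by parts with u = t, dv = (5*cos(2*t)) dt, so v = 5*sin(2*t)/2: now -t**2*exp(3*t)/15 + 2*t*exp(3*t)/45 + 5*t*sin(2*t)/2 - 2*exp(3*t)/135 + 2*exp(3*t**3) + ∫(-5*sin(2*t)/2) dt.
Step 9. Evaluate the standard form: now -t**2*exp(3*t)/15 + 2*t*exp(3*t)/45 + 5*t*sin(2*t)/2 - 2*exp(3*t)/135 + 2*exp(3*t**3) + 5*cos(2*t)/4.
Answer: -t**2*exp(3*t)/15 + 2*t*exp(3*t)/45 + 5*t*sin(2*t)/2 - 2*exp(3*t)/135 + 2*exp(3*t**3) + 5*cos(2*t)/4.


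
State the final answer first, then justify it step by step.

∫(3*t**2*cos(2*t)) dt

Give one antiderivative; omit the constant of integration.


The answer is 3*t**2*sin(2*t)/2 + 3*t*cos(2*t)/2 - 3*sin(2*t)/4.
Step 1. Integrate ∫(3*t**2*cos(2*t)) dt by parts with u = t**2, dv = (3*cos(2*t)) dt, so v = 3*sin(2*t)/2: now 3*t**2*sin(2*t)/2 + ∫(-3*t*sin(2*t)) dt.
Step 2. Integrate ∫(-3*t*sin(2*t)) dt by parts with u = t, dv = (-3*sin(2*t)) dt, so v = 3*cos(2*t)/2: now 3*t**2*sin(2*t)/2 + 3*t*cos(2*t)/2 + ∫(-3*cos(2*t)/2) dt.
Step 3. Evaluate the standard form: now 3*t**2*sin(2*t)/2 + 3*t*cos(2*t)/2 - 3*sin(2*t)/4.
Answer: 3*t**2*sin(2*t)/2 + 3*t*cos(2*t)/2 - 3*sin(2*t)/4.


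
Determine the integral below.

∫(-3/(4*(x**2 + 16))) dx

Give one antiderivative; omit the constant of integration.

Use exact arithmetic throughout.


Answer: -3*atan(x/4)/16.


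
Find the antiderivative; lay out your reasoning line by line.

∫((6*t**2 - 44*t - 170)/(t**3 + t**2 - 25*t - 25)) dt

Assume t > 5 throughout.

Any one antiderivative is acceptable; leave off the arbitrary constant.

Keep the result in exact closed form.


Step 1. Decompose ∫((6*t**2 - 44*t - 170)/(t**3 + t**2 - 25*t - 25)) dt by partial fractions, (6*t**2 - 44*t - 170)/(t**3 + t**2 - 25*t - 25) = 5/(t + 5) + 5/(t + 1) - 4/(t - 5): now ∫(-4/(t - 5)) dt + ∫(5/(t + 1)) dt + ∫(5/(t + 5)) dt.
Step 2. Evaluate the standard form [assuming t > 5]: now -4*log(t - 5) + ∫(5/(t + 1)) dt + ∫(5/(t + 5)) dt.
Step 3. Evaluate the standard form [assuming t > -1]: now -4*log(t - 5) + 5*log(t + 1) + ∫(5/(t + 5)) dt.
Step 4. Evaluate the standard form [assuming t > -5]: now -4*log(t - 5) + 5*log(t + 1) + 5*log(t + 5).
Answer: -4*log(t - 5) + 5*log(t + 1) + 5*log(t + 5).


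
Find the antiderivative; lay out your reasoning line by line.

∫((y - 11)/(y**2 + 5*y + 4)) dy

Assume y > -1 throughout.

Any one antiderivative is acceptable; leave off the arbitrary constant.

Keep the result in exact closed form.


Step 1. Decompose ∫((y - 11)/(y**2 + 5*y + 4)) dy by partial fractions, (y - 11)/(y**2 + 5*y + 4) = 5/(y + 4) - 4/(y + 1): now ∫(-4/(y + 1)) dy + ∫(5/(y + 4)) dy.
Step 2. Evaluate the standard form [assuming y > -4]: now 5*log(y + 4) + ∫(-4/(y + 1)) dy.
Step 3. Evaluate the standard form [assuming y > -1]: now -4*log(y + 1) + 5*log(y + 4).
Answer: -4*log(y + 1) + 5*log(y + 4).


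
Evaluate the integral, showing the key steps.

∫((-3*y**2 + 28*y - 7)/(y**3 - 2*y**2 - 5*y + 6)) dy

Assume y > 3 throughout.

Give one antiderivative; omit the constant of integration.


Step 1. Decompose ∫((-3*y**2 + 28*y - 7)/(y**3 - 2*y**2 - 5*y + 6)) dy by partial fractions, (-3*y**2 + 28*y - 7)/(y**3 - 2*y**2 - 5*y + 6) = -5/(y + 2) - 3/(y - 1) + 5/(y - 3): now ∫(5/(y - 3)) dy + ∫(-3/(y - 1)) dy + ∫(-5/(y + 2)) dy.
Step 2. Evaluate the standard form [assuming y > -2]: now -5*log(y + 2) + ∫(5/(y - 3)) dy + ∫(-3/(y - 1)) dy.
Step 3. Evaluate the standard form [assuming y > 1]: now -3*log(y - 1) - 5*log(y + 2) + ∫(5/(y - 3)) dy.
Step 4. Evaluate the standard form [assuming y > 3]: now 5*log(y - 3) - 3*log(y - 1) - 5*log(y + 2).
Answer: 5*log(y - 3) - 3*log(y - 1) - 5*log(y + 2).


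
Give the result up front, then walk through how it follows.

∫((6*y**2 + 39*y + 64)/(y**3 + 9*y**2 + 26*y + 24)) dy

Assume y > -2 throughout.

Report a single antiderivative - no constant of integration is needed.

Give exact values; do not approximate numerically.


The answer is 5*log(y + 2) - log(y + 3) + 2*log(y + 4).
Step 1. Decompose ∫((6*y**2 + 39*y + 64)/(y**3 + 9*y**2 + 26*y + 24)) dy by partial fractions, (6*y**2 + 39*y + 64)/(y**3 + 9*y**2 + 26*y + 24) = 2/(y + 4) - 1/(y + 3) + 5/(y + 2): now ∫(5/(y + 2)) dy + ∫(-1/(y + 3)) dy + ∫(2/(y + 4)) dy.
Step 2. Evaluate the standard form [assuming y > -2]: now 5*log(y + 2) + ∫(-1/(y + 3)) dy + ∫(2/(y + 4)) dy.
Step 3. Evaluate the standard form [assuming y > -3]: now 5*log(y + 2) - log(y + 3) + ∫(2/(y + 4)) dy.
Step 4. Evaluate the standard form [assuming y > -4]: now 5*log(y + 2) - log(y + 3) + 2*log(y + 4).
Answer: 5*log(y + 2) - log(y + 3) + 2*log(y + 4).


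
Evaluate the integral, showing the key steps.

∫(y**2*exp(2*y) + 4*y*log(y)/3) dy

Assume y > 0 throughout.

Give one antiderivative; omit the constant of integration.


Step 1. Rewrite: now ∫(4*y*log(y)/3) dy + ∫(y**2*exp(2*y)) dy.
Step 2. Integrate ∫(y**2*exp(2*y)) dy by parts with u = y**2, dv = (exp(2*y)) dy, so v = exp(2*y)/2: now y**2*exp(2*y)/2 + ∫(-y*exp(2*y)) dy + ∫(4*y*log(y)/3) dy.
Step 3. Integrate ∫(-y*exp(2*y)) dy by parts with u = y, dv = (-exp(2*y)) dy, so v = -exp(2*y)/2: now y**2*exp(2*y)/2 - y*exp(2*y)/2 + ∫(4*y*log(y)/3) dy + ∫(exp(2*y)/2) dy.
Step 4. Evaluate the standard form: now y**2*exp(2*y)/2 - y*exp(2*y)/2 + exp(2*y)/4 + ∫(4*y*log(y)/3) dy.
Step 5. Integrate ∫(4*y*log(y)/3) dy by parts with u = log(y), dv = (4*y/3) dy, so v = 2*y**2/3 [assuming y > 0]: now y**2*exp(2*y)/2 + 2*y**2*log(y)/3 - y*exp(2*y)/2 + exp(2*y)/4 + ∫(-2*y/3) dy.
Step 6. Evaluate the standard form: now y**2*exp(2*y)/2 + 2*y**2*log(y)/3 - y**2/3 - y*exp(2*y)/2 + exp(2*y)/4.
Answer: y**2*exp(2*y)/2 + 2*y**2*log(y)/3 - y**2/3 - y*exp(2*y)/2 + exp(2*y)/4.


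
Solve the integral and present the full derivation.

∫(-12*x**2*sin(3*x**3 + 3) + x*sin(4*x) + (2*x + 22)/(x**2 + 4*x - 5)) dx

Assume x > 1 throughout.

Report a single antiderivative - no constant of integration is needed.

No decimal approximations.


Step 1. Rewrite: now ∫(x*sin(4*x)) dx + ∫(-12*x**2*sin(3*x**3 + 3)) dx + ∫((2*x + 22)/(x**2 + 4*x - 5)) dx.
Step 2. Substitute u = x**3 + 1, turning ∫(-12*x**2*sin(3*x**3 + 3)) dx into ∫(-4*sin(3*u)) du: now ∫(x*sin(4*x)) dx + ∫((2*x + 22)/(x**2 + 4*x - 5)) dx + ∫(-4*sin(3*u)) du.
Step 3. Evaluate the standard form: now 4*cos(3*u)/3 + ∫(x*sin(4*x)) dx + ∫((2*x + 22)/(x**2 + 4*x - 5)) dx.
Step 4. Substitute back u = x**3 + 1: now 4*cos(3*x**3 + 3)/3 + ∫(x*sin(4*x)) dx + ∫((2*x + 22)/(x**2 + 4*x - 5)) dx.
Step 5. Integrate ∫(x*sin(4*x)) dx by parts with u = x, dv = (sin(4*x)) dx, so v = -cos(4*x)/4: now -x*cos(4*x)/4 + 4*cos(3*x**3 + 3)/3 + ∫((2*x + 22)/(x**2 + 4*x - 5)) dx + ∫(cos(4*x)/4) dx.
Step 6. Evaluate the standard form: now -x*cos(4*x)/4 + sin(4*x)/16 + 4*cos(3*x**3 + 3)/3 + ∫((2*x + 22)/(x**2 + 4*x - 5)) dx.
Step 7. Decompose ∫((2*x + 22)/(x**2 + 4*x - 5)) dx by partial fractions, (2*x + 22)/(x**2 + 4*x - 5) = -2/(x + 5) + 4/(x - 1): now -x*cos(4*x)/4 + sin(4*x)/16 + 4*cos(3*x**3 + 3)/3 + ∫(4/(x - 1)) dx + ∫(-2/(x + 5)) dx.
Step 8. Evaluate the standard form [assuming x > 1]: now -x*cos(4*x)/4 + 4*log(x - 1) + sin(4*x)/16 + 4*cos(3*x**3 + 3)/3 + ∫(-2/(x + 5)) dx.
Step 9. Evaluate the standard form [assuming x > -5]: now -x*cos(4*x)/4 + 4*log(x - 1) - 2*log(x + 5) + sin(4*x)/16 + 4*cos(3*x**3 + 3)/3.
Answer: -x*cos(4*x)/4 + 4*log(x - 1) - 2*log(x + 5) + sin(4*x)/16 + 4*cos(3*x**3 + 3)/3.


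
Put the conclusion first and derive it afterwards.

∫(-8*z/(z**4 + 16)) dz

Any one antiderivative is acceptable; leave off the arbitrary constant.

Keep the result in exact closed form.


The answer is -atan(z**2/4).
Step 1. Substitute u = z**2, turning ∫(-8*z/(z**4 + 16)) dz into ∫(-4/(u**2 + 16)) du: now ∫(-4/(u**2 + 16)) du.
Step 2. Evaluate the standard form: now -atan(u/4).
Step 3. Substitute back u = z**2: now -atan(z**2/4).
Answer: -atan(z**2/4).


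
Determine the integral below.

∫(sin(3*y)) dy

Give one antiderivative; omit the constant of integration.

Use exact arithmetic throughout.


Answer: -cos(3*y)/3.


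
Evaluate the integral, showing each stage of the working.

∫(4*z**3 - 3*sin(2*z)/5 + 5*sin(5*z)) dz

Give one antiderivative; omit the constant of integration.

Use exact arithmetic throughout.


Step 1. Rewrite: now ∫(4*z**3) dz + ∫(-3*sin(2*z)/5) dz + ∫(5*sin(5*z)) dz.
Step 2. Evaluate the standard form: now z**4 + ∫(-3*sin(2*z)/5) dz + ∫(5*sin(5*z)) dz.
Step 3. Evaluate the standard form: now z**4 - cos(5*z) + ∫(-3*sin(2*z)/5) dz.
Step 4. Evaluate the standard form: now z**4 + 3*cos(2*z)/10 - cos(5*z).
Answer: z**4 + 3*cos(2*z)/10 - cos(5*z).


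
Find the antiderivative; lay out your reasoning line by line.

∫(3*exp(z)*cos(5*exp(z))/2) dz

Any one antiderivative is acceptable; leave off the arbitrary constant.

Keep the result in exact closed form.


Step 1. Substitute u = exp(z), turning ∫(3*exp(z)*cos(5*exp(z))/2) dz into ∫(3*cos(5*u)/2) du: now ∫(3*cos(5*u)/2) du.
Step 2. Evaluate the standard form: now 3*sin(5*u)/10.
Step 3. Substitute back u = exp(z): now 3*sin(5*exp(z))/10.
Answer: 3*sin(5*exp(z))/10.


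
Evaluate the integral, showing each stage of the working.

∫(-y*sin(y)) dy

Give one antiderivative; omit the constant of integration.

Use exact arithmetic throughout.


Step 1. Integrate ∫(-y*sin(y)) dy by parts with u = y, dv = (-sin(y)) dy, so v = cos(y): now y*cos(y) + ∫(-cos(y)) dy.
Step 2. Evaluate the standard form: now y*cos(y) - sin(y).
Answer: y*cos(y) - sin(y).


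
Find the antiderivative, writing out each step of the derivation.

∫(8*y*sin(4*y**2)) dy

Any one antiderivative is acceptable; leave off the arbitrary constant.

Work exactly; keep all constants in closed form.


Step 1. Substitute u = y**2, turning ∫(8*y*sin(4*y**2)) dy into ∫(4*sin(4*u)) du: now ∫(4*sin(4*u)) du.
Step 2. Evaluate the standard form: now -cos(4*u).
Step 3. Substitute back u = y**2: now -cos(4*y**2).
Answer: -cos(4*y**2).


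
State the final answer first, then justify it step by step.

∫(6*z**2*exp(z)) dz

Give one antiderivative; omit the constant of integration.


The answer is 6*z**2*exp(z) - 12*z*exp(z) + 12*exp(z).
Step 1. Integrate ∫(6*z**2*exp(z)) dz by parts with u = z**2, dv = (6*exp(z)) dz, so v = 6*exp(z): now 6*z**2*exp(z) + ∫(-12*z*exp(z)) dz.
Step 2. Integrate ∫(-12*z*exp(z)) dz by parts with u = z, dv = (-12*exp(z)) dz, so v = -12*exp(z): now 6*z**2*exp(z) - 12*z*exp(z) + ∫(12*exp(z)) dz.
Step 3. Evaluate the standard form: now 6*z**2*exp(z) - 12*z*exp(z) + 12*exp(z).
Answer: 6*z**2*exp(z) - 12*z*exp(z) + 12*exp(z).


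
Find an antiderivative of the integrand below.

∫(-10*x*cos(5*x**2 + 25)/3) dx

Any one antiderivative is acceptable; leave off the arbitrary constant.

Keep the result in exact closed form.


Answer: -sin(5*x**2 + 25)/3.


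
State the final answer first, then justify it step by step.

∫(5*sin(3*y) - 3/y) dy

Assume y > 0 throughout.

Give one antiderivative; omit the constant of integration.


The answer is -3*log(y) - 5*cos(3*y)/3.
Step 1. Rewrite: now ∫(-3/y) dy + ∫(5*sin(3*y)) dy.
Step 2. Evaluate the standard form [assuming y > 0]: now -3*log(y) + ∫(5*sin(3*y)) dy.
Step 3. Evaluate the standard form: now -3*log(y) - 5*cos(3*y)/3.
Answer: -3*log(y) - 5*cos(3*y)/3.


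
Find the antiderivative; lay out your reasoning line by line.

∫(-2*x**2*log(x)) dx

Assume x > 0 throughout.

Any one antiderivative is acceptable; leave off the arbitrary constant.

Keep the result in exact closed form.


Step 1. Integrate ∫(-2*x**2*log(x)) dx by parts with u = log(x), dv = (-2*x**2) dx, so v = -2*x**3/3 [assuming x > 0]: now -2*x**3*log(x)/3 + ∫(2*x**2/3) dx.
Step 2. Evaluate the standard form: now -2*x**3*log(x)/3 + 2*x**3/9.
Answer: -2*x**3*log(x)/3 + 2*x**3/9.


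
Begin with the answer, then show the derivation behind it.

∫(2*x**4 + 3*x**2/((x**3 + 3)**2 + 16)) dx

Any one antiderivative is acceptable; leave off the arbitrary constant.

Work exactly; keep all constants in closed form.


The answer is 2*x**5/5 + atan(x**3/4 + 3/4)/4.
Step 1. Rewrite: now ∫(2*x**4) dx + ∫(3*x**2/((x**3 + 3)**2 + 16)) dx.
Step 2. Substitute u = x**3 + 3, turning ∫(3*x**2/((x**3 + 3)**2 + 16)) dx into ∫(1/(u**2 + 16)) du: now ∫(2*x**4) dx + ∫(1/(u**2 + 16)) du.
Step 3. Evaluate the standard form: now atan(u/4)/4 + ∫(2*x**4) dx.
Step 4. Substitute back u = x**3 + 3: now atan(x**3/4 + 3/4)/4 + ∫(2*x**4) dx.
Step 5. Evaluate the standard form: now 2*x**5/5 + atan(x**3/4 + 3/4)/4.
Answer: 2*x**5/5 + atan(x**3/4 + 3/4)/4.


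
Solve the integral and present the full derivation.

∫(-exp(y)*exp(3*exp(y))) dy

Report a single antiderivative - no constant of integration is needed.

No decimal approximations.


Step 1. Substitute u = exp(y), turning ∫(-exp(y)*exp(3*exp(y))) dy into ∫(-exp(3*u)) du: now ∫(-exp(3*u)) du.
Step 2. Evaluate the standard form: now -exp(3*u)/3.
Step 3. Substitute back u = exp(y): now -exp(3*exp(y))/3.
Answer: -exp(3*exp(y))/3.


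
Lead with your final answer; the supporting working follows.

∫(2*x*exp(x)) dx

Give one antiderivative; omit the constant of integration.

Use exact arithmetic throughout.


The answer is 2*x*exp(x) - 2*exp(x).
Step 1. Integrate ∫(2*x*exp(x)) dx by parts with u = x, dv = (2*exp(x)) dx, so v = 2*exp(x): now 2*x*exp(x) + ∫(-2*exp(x)) dx.
Step 2. Evaluate the standard form: now 2*x*exp(x) - 2*exp(x).
Answer: 2*x*exp(x) - 2*exp(x).


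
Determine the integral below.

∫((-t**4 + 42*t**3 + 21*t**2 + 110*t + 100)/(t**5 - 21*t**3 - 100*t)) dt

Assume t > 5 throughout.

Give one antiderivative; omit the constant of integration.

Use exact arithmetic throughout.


Answer: -log(t) + 4*log(t - 5) - 4*log(t + 5) + atan(t/2).


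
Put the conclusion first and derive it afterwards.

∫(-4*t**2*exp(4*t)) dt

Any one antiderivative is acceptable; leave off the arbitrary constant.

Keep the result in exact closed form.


The answer is -t**2*exp(4*t) + t*exp(4*t)/2 - exp(4*t)/8.
Step 1. Integrate ∫(-4*t**2*exp(4*t)) dt by parts with u = t**2, dv = (-4*exp(4*t)) dt, so v = -exp(4*t): now -t**2*exp(4*t) + ∫(2*t*exp(4*t)) dt.
Step 2. Integrate ∫(2*t*exp(4*t)) dt by parts with u = t, dv = (2*exp(4*t)) dt, so v = exp(4*t)/2: now -t**2*exp(4*t) + t*exp(4*t)/2 + ∫(-exp(4*t)/2) dt.
Step 3. Evaluate the standard form: now -t**2*exp(4*t) + t*exp(4*t)/2 - exp(4*t)/8.
Answer: -t**2*exp(4*t) + t*exp(4*t)/2 - exp(4*t)/8.


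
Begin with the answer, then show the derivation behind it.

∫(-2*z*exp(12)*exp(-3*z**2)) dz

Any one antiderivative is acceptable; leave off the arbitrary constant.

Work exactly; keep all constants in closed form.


The answer is exp(12 - 3*z**2)/3.
Step 1. Substitute u = z**2 - 4, turning ∫(-2*z*exp(12)*exp(-3*z**2)) dz into ∫(-exp(-3*u)) du: now ∫(-exp(-3*u)) du.
Step 2. Evaluate the standard form: now exp(-3*u)/3.
Step 3. Substitute back u = z**2 - 4: now exp(12 - 3*z**2)/3.
Answer: exp(12 - 3*z**2)/3.


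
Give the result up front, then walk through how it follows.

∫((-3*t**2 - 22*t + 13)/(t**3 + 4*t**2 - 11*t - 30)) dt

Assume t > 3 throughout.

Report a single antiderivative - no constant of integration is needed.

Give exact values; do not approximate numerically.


The answer is -2*log(t - 3) - 3*log(t + 2) + 2*log(t + 5).
Step 1. Decompose ∫((-3*t**2 - 22*t + 13)/(t**3 + 4*t**2 - 11*t - 30)) dt by partial fractions, (-3*t**2 - 22*t + 13)/(t**3 + 4*t**2 - 11*t - 30) = 2/(t + 5) - 3/(t + 2) - 2/(t - 3): now ∫(-2/(t - 3)) dt + ∫(-3/(t + 2)) dt + ∫(2/(t + 5)) dt.
Step 2. Evaluate the standard form [assuming t > -5]: now 2*log(t + 5) + ∫(-2/(t - 3)) dt + ∫(-3/(t + 2)) dt.
Step 3. Evaluate the standard form [assuming t > 3]: now -2*log(t - 3) + 2*log(t + 5) + ∫(-3/(t + 2)) dt.
Step 4. Evaluate the standard form [assuming t > -2]: now -2*log(t - 3) - 3*log(t + 2) + 2*log(t + 5).
Answer: -2*log(t - 3) - 3*log(t + 2) + 2*log(t + 5).


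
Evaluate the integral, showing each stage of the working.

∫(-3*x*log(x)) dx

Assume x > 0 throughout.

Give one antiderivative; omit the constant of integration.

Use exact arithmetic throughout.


Step 1. Integrate ∫(-3*x*log(x)) dx by parts with u = log(x), dv = (-3*x) dx, so v = -3*x**2/2 [assuming x > 0]: now -3*x**2*log(x)/2 + ∫(3*x/2) dx.
Step 2. Evaluate the standard form: now -3*x**2*log(x)/2 + 3*x**2/4.
Answer: -3*x**2*log(x)/2 + 3*x**2/4.


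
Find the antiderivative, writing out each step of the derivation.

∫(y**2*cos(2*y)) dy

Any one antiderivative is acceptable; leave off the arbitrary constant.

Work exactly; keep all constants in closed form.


Step 1. Integrate ∫(y**2*cos(2*y)) dy by parts with u = y**2, dv = (cos(2*y)) dy, so v = sin(2*y)/2: now y**2*sin(2*y)/2 + ∫(-y*sin(2*y)) dy.
Step 2. Integrate ∫(-y*sin(2*y)) dy by parts with u = y, dv = (-sin(2*y)) dy, so v = cos(2*y)/2: now y**2*sin(2*y)/2 + y*cos(2*y)/2 + ∫(-cos(2*y)/2) dy.
Step 3. Evaluate the standard form: now y**2*sin(2*y)/2 + y*cos(2*y)/2 - sin(2*y)/4.
Answer: y**2*sin(2*y)/2 + y*cos(2*y)/2 - sin(2*y)/4.


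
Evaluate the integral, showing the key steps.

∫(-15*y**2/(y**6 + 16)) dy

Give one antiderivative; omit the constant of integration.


Step 1. Substitute u = y**3, turning ∫(-15*y**2/(y**6 + 16)) dy into ∫(-5/(u**2 + 16)) du: now ∫(-5/(u**2 + 16)) du.
Step 2. Evaluate the standard form: now -5*atan(u/4)/4.
Step 3. Substitute back u = y**3: now -5*atan(y**3/4)/4.
Answer: -5*atan(y**3/4)/4.


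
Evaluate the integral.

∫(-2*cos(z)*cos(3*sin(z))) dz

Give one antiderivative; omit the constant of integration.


Answer: -2*sin(3*sin(z))/3.


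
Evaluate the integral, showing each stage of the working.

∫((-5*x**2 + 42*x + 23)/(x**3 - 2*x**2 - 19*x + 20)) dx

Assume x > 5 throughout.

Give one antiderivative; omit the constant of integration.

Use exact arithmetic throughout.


Step 1. Decompose ∫((-5*x**2 + 42*x + 23)/(x**3 - 2*x**2 - 19*x + 20)) dx by partial fractions, (-5*x**2 + 42*x + 23)/(x**3 - 2*x**2 - 19*x + 20) = -5/(x + 4) - 3/(x - 1) + 3/(x - 5): now ∫(3/(x - 5)) dx + ∫(-3/(x - 1)) dx + ∫(-5/(x + 4)) dx.
Step 2. Evaluate the standard form [assuming x > -4]: now -5*log(x + 4) + ∫(3/(x - 5)) dx + ∫(-3/(x - 1)) dx.
Step 3. Evaluate the standard form [assuming x > 5]: now 3*log(x - 5) - 5*log(x + 4) + ∫(-3/(x - 1)) dx.
Step 4. Evaluate the standard form [assuming x > 1]: now 3*log(x - 5) - 3*log(x - 1) - 5*log(x + 4).
Answer: 3*log(x - 5) - 3*log(x - 1) - 5*log(x + 4).


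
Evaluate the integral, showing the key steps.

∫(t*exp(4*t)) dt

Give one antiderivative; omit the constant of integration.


Step 1. Integrate ∫(t*exp(4*t)) dt by parts with u = t, dv = (exp(4*t)) dt, so v = exp(4*t)/4: now t*exp(4*t)/4 + ∫(-exp(4*t)/4) dt.
Step 2. Evaluate the standard form: now t*exp(4*t)/4 - exp(4*t)/16.
Answer: t*exp(4*t)/4 - exp(4*t)/16.


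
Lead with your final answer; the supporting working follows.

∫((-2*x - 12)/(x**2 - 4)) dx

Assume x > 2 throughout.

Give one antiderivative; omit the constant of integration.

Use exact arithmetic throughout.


The answer is -4*log(x - 2) + 2*log(x + 2).
Step 1. Decompose ∫((-2*x - 12)/(x**2 - 4)) dx by partial fractions, (-2*x - 12)/(x**2 - 4) = 2/(x + 2) - 4/(x - 2): now ∫(-4/(x - 2)) dx + ∫(2/(x + 2)) dx.
Step 2. Evaluate the standard form [assuming x > -2]: now 2*log(x + 2) + ∫(-4/(x - 2)) dx.
Step 3. Evaluate the standard form [assuming x > 2]: now -4*log(x - 2) + 2*log(x + 2).
Answer: -4*log(x - 2) + 2*log(x + 2).


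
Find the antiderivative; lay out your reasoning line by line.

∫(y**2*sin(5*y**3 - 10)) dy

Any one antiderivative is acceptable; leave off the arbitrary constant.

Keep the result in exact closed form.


Step 1. Substitute u = y**3 - 2, turning ∫(y**2*sin(5*y**3 - 10)) dy into ∫(sin(5*u)/3) du: now ∫(sin(5*u)/3) du.
Step 2. Evaluate the standard form: now -cos(5*u)/15.
Step 3. Substitute back u = y**3 - 2: now -cos(5*y**3 - 10)/15.
Answer: -cos(5*y**3 - 10)/15.


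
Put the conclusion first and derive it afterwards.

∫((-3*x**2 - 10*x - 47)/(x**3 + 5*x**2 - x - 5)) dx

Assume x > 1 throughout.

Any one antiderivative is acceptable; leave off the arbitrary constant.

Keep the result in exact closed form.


The answer is -5*log(x - 1) + 5*log(x + 1) - 3*log(x + 5).
Step 1. Decompose ∫((-3*x**2 - 10*x - 47)/(x**3 + 5*x**2 - x - 5)) dx by partial fractions, (-3*x**2 - 10*x - 47)/(x**3 + 5*x**2 - x - 5) = -3/(x + 5) + 5/(x + 1) - 5/(x - 1): now ∫(-5/(x - 1)) dx + ∫(5/(x + 1)) dx + ∫(-3/(x + 5)) dx.
Step 2. Evaluate the standard form [assuming x > 1]: now -5*log(x - 1) + ∫(5/(x + 1)) dx + ∫(-3/(x + 5)) dx.
Step 3. Evaluate the standard form [assuming x > -5]: now -5*log(x - 1) - 3*log(x + 5) + ∫(5/(x + 1)) dx.
Step 4. Evaluate the standard form [assuming x > -1]: now -5*log(x - 1) + 5*log(x + 1) - 3*log(x + 5).
Answer: -5*log(x - 1) + 5*log(x + 1) - 3*log(x + 5).


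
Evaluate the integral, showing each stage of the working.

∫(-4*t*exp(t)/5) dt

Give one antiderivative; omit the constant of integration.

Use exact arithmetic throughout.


Step 1. Integrate ∫(-4*t*exp(t)/5) dt by parts with u = t, dv = (-4*exp(t)/5) dt, so v = -4*exp(t)/5: now -4*t*exp(t)/5 + ∫(4*exp(t)/5) dt.
Step 2. Evaluate the standard form: now -4*t*exp(t)/5 + 4*exp(t)/5.
Answer: -4*t*exp(t)/5 + 4*exp(t)/5.


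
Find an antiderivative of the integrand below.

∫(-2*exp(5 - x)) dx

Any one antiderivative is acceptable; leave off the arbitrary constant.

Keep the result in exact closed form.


Answer: 2*exp(5 - x).


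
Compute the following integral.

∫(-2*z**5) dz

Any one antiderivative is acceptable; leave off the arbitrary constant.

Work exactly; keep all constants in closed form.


Answer: -z**6/3.


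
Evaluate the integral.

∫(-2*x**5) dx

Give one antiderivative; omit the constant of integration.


Answer: -x**6/3.


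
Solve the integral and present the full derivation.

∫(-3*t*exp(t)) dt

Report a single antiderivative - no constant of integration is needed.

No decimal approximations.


Step 1. Integrate ∫(-3*t*exp(t)) dt by parts with u = t, dv = (-3*exp(t)) dt, so v = -3*exp(t): now -3*t*exp(t) + ∫(3*exp(t)) dt.
Step 2. Evaluate the standard form: now -3*t*exp(t) + 3*exp(t).
Answer: -3*t*exp(t) + 3*exp(t).
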